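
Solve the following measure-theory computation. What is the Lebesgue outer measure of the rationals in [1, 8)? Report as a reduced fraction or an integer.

Q cap [1, 8) is countable; list its elements as q_1, q_2, ... . Fix eps > 0 and cover the k-th point by an interval of length eps * 2^(-k). The cover has total length eps * sum_{k>=1} 2^(-k) = eps, so by definition of outer measure m*(Q cap [1, 8)) <= eps. Since eps was arbitrary and m* >= 0, the outer measure is 0.

0


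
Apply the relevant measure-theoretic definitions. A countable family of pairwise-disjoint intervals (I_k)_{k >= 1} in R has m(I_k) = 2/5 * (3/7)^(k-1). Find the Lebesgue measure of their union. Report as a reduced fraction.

By countable additivity of the Lebesgue measure on pairwise disjoint measurable sets,
  m(union_{k >= 1} I_k) = sum_{k >= 1} m(I_k) = sum_{k >= 1} a * r^(k-1),
  with a = 2/5 and r = 3/7.
Since 0 < r = 3/7 < 1, the geometric series converges:
  sum_{k >= 1} a * r^(k-1) = a / (1 - r).
  = 2/5 / (1 - 3/7)
  = 2/5 / (4/7)
  = 7/10.

7/10


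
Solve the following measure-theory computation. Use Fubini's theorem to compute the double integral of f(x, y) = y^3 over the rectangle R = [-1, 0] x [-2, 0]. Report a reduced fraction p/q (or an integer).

f(x, y) is a tensor product of a function of x and a function of y, and both factors are bounded continuous (hence Lebesgue integrable) on the rectangle, so Fubini's theorem applies:
  integral_R f d(m x m) = (integral_a1^b1 1 dx) * (integral_a2^b2 y^3 dy).
Inner integral in x: integral_{-1}^{0} 1 dx = (0^1 - (-1)^1)/1
  = 1.
Inner integral in y: integral_{-2}^{0} y^3 dy = (0^4 - (-2)^4)/4
  = -4.
Product: (1) * (-4) = -4.

-4


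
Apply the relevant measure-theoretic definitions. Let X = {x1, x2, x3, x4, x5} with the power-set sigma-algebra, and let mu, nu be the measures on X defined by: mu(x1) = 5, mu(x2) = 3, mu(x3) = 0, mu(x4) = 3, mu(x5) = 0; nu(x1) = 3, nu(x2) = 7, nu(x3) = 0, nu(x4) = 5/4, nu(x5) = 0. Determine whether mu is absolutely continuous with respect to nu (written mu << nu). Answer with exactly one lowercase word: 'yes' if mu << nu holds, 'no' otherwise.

mu << nu means: every nu-null measurable set is also mu-null; equivalently, for every atom x, if nu({x}) = 0 then mu({x}) = 0.
Checking each atom:
  x1: nu = 3 > 0 -> no constraint.
  x2: nu = 7 > 0 -> no constraint.
  x3: nu = 0, mu = 0 -> consistent with mu << nu.
  x4: nu = 5/4 > 0 -> no constraint.
  x5: nu = 0, mu = 0 -> consistent with mu << nu.
No atom violates the condition. Therefore mu << nu.

yes


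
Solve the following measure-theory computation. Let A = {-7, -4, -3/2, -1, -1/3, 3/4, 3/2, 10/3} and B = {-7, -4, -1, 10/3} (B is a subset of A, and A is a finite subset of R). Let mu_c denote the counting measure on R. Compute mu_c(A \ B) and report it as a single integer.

Counting measure assigns mu_c(E) = |E| (number of elements) when E is finite. For B subset A, A \ B is the set of elements of A not in B, so |A \ B| = |A| - |B|.
|A| = 8, |B| = 4, so mu_c(A \ B) = 8 - 4 = 4.

4


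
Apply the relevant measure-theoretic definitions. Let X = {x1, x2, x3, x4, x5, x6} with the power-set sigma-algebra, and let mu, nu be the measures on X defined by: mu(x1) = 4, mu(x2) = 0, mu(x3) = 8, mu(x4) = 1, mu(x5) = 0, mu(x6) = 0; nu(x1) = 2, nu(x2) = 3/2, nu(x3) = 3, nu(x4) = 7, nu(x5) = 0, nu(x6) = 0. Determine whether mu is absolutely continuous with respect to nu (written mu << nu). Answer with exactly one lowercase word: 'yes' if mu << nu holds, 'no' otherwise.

mu << nu means: every nu-null measurable set is also mu-null; equivalently, for every atom x, if nu({x}) = 0 then mu({x}) = 0.
Checking each atom:
  x1: nu = 2 > 0 -> no constraint.
  x2: nu = 3/2 > 0 -> no constraint.
  x3: nu = 3 > 0 -> no constraint.
  x4: nu = 7 > 0 -> no constraint.
  x5: nu = 0, mu = 0 -> consistent with mu << nu.
  x6: nu = 0, mu = 0 -> consistent with mu << nu.
No atom violates the condition. Therefore mu << nu.

yes


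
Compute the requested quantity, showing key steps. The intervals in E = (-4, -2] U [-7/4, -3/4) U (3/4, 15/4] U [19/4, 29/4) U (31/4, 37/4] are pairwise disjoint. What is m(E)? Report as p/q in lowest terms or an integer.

For pairwise disjoint intervals, m(union_i I_i) = sum_i m(I_i),
and m is invariant under swapping open/closed endpoints (single points have measure 0).
So m(E) = sum_i (b_i - a_i).
  I_1 has length -2 - (-4) = 2.
  I_2 has length -3/4 - (-7/4) = 1.
  I_3 has length 15/4 - 3/4 = 3.
  I_4 has length 29/4 - 19/4 = 5/2.
  I_5 has length 37/4 - 31/4 = 3/2.
Summing:
  m(E) = 2 + 1 + 3 + 5/2 + 3/2 = 10.

10


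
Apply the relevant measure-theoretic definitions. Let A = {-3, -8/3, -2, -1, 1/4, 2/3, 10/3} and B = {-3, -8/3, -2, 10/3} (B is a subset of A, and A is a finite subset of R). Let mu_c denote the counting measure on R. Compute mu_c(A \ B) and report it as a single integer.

Counting measure assigns mu_c(E) = |E| (number of elements) when E is finite. For B subset A, A \ B is the set of elements of A not in B, so |A \ B| = |A| - |B|.
|A| = 7, |B| = 4, so mu_c(A \ B) = 7 - 4 = 3.

3


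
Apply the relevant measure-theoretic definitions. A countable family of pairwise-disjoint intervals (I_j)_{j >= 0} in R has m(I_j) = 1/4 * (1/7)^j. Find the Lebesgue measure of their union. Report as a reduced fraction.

By countable additivity of the Lebesgue measure on pairwise disjoint measurable sets,
  m(union_{j >= 0} I_j) = sum_{j >= 0} m(I_j) = sum_{j >= 0} a * r^j,
  with a = 1/4 and r = 1/7.
Since 0 < r = 1/7 < 1, the geometric series converges:
  sum_{j >= 0} a * r^j = a / (1 - r).
  = 1/4 / (1 - 1/7)
  = 1/4 / (6/7)
  = 7/24.

7/24


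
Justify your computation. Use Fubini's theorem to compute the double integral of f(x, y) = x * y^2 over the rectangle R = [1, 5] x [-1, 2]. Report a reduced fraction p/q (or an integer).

f(x, y) is a tensor product of a function of x and a function of y, and both factors are bounded continuous (hence Lebesgue integrable) on the rectangle, so Fubini's theorem applies:
  integral_R f d(m x m) = (integral_a1^b1 x dx) * (integral_a2^b2 y^2 dy).
Inner integral in x: integral_{1}^{5} x dx = (5^2 - 1^2)/2
  = 12.
Inner integral in y: integral_{-1}^{2} y^2 dy = (2^3 - (-1)^3)/3
  = 3.
Product: (12) * (3) = 36.

36


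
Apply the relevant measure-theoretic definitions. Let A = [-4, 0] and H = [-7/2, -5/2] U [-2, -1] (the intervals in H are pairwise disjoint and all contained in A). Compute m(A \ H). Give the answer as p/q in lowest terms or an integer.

The ambient interval has length m(A) = 0 - (-4) = 4.
Since the holes are disjoint and sit inside A, by finite additivity
  m(H) = sum_i (b_i - a_i), and m(A \ H) = m(A) - m(H).
Computing the hole measures:
  m(H_1) = -5/2 - (-7/2) = 1.
  m(H_2) = -1 - (-2) = 1.
Summed: m(H) = 1 + 1 = 2.
So m(A \ H) = 4 - 2 = 2.

2


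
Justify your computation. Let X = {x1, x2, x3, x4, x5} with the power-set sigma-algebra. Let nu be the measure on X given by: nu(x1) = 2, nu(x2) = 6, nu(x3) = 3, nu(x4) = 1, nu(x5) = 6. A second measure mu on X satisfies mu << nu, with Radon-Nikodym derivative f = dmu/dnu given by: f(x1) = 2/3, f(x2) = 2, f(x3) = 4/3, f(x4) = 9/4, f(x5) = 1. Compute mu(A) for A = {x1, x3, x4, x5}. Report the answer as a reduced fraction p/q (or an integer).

By the defining property of the Radon-Nikodym derivative, for every measurable set A,
  mu(A) = integral_A f dnu.
Since nu is a discrete measure concentrated on the atoms of X, the integral over A reduces to the sum
  mu(A) = sum_{x in A} f(x) * nu({x}).
Computing each term:
  x1: f(x1) * nu(x1) = 2/3 * 2 = 4/3.
  x3: f(x3) * nu(x3) = 4/3 * 3 = 4.
  x4: f(x4) * nu(x4) = 9/4 * 1 = 9/4.
  x5: f(x5) * nu(x5) = 1 * 6 = 6.
Summing: mu(A) = 4/3 + 4 + 9/4 + 6 = 163/12.

163/12


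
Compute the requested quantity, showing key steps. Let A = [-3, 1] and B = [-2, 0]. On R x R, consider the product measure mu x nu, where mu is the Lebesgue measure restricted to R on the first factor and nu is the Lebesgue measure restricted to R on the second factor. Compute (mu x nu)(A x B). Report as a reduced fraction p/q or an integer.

For a measurable rectangle A x B, the product measure satisfies
  (mu x nu)(A x B) = mu(A) * nu(B).
  mu(A) = 4.
  nu(B) = 2.
  (mu x nu)(A x B) = 4 * 2 = 8.

8


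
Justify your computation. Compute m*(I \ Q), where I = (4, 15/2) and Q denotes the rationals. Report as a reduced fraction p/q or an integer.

The interval I = (4, 15/2) has m(I) = 15/2 - 4 = 7/2 (endpoints are measure-zero, so open/closed/half-open agree). Write I = (I cap Q) u (I \ Q). The rationals in I are countable, so m*(I cap Q) = 0 (cover each rational by intervals whose total length is arbitrarily small). By countable subadditivity m*(I) <= m*(I cap Q) + m*(I \ Q), hence m*(I \ Q) >= m(I) = 7/2. The reverse inequality m*(I \ Q) <= m*(I) = 7/2 is trivial since (I \ Q) is a subset of I. Therefore m*(I \ Q) = 7/2.

7/2


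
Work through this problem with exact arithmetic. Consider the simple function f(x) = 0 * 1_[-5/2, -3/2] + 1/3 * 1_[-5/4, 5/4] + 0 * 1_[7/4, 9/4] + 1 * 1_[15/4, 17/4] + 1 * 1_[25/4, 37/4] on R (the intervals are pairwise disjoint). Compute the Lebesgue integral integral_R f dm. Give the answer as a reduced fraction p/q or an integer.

For a simple function f = sum_i c_i * 1_{A_i} with disjoint A_i,
  integral f dm = sum_i c_i * m(A_i).
Lengths of the A_i:
  m(A_1) = -3/2 - (-5/2) = 1.
  m(A_2) = 5/4 - (-5/4) = 5/2.
  m(A_3) = 9/4 - 7/4 = 1/2.
  m(A_4) = 17/4 - 15/4 = 1/2.
  m(A_5) = 37/4 - 25/4 = 3.
Contributions c_i * m(A_i):
  (0) * (1) = 0.
  (1/3) * (5/2) = 5/6.
  (0) * (1/2) = 0.
  (1) * (1/2) = 1/2.
  (1) * (3) = 3.
Total: 0 + 5/6 + 0 + 1/2 + 3 = 13/3.

13/3


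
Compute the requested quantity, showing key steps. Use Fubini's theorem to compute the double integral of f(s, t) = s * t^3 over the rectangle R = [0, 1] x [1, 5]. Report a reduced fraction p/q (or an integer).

f(s, t) is a tensor product of a function of s and a function of t, and both factors are bounded continuous (hence Lebesgue integrable) on the rectangle, so Fubini's theorem applies:
  integral_R f d(m x m) = (integral_a1^b1 s ds) * (integral_a2^b2 t^3 dt).
Inner integral in s: integral_{0}^{1} s ds = (1^2 - 0^2)/2
  = 1/2.
Inner integral in t: integral_{1}^{5} t^3 dt = (5^4 - 1^4)/4
  = 156.
Product: (1/2) * (156) = 78.

78


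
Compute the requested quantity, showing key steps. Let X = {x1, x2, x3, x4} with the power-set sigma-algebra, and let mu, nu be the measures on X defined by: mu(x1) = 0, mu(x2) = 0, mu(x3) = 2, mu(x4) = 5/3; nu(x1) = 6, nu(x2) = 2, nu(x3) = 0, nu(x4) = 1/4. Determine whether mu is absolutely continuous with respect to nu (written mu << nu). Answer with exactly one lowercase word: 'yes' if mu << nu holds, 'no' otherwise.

mu << nu means: every nu-null measurable set is also mu-null; equivalently, for every atom x, if nu({x}) = 0 then mu({x}) = 0.
Checking each atom:
  x1: nu = 6 > 0 -> no constraint.
  x2: nu = 2 > 0 -> no constraint.
  x3: nu = 0, mu = 2 > 0 -> violates mu << nu.
  x4: nu = 1/4 > 0 -> no constraint.
The atom(s) x3 violate the condition (nu = 0 but mu > 0). Therefore mu is NOT absolutely continuous w.r.t. nu.

no


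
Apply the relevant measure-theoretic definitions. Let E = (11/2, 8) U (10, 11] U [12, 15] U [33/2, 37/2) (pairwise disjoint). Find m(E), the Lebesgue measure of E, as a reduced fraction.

For pairwise disjoint intervals, m(union_i I_i) = sum_i m(I_i),
and m is invariant under swapping open/closed endpoints (single points have measure 0).
So m(E) = sum_i (b_i - a_i).
  I_1 has length 8 - 11/2 = 5/2.
  I_2 has length 11 - 10 = 1.
  I_3 has length 15 - 12 = 3.
  I_4 has length 37/2 - 33/2 = 2.
Summing:
  m(E) = 5/2 + 1 + 3 + 2 = 17/2.

17/2


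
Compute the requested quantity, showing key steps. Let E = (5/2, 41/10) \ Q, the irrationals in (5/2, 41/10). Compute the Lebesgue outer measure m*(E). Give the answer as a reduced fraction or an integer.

The interval I = (5/2, 41/10) has m(I) = 41/10 - 5/2 = 8/5 (endpoints are measure-zero, so open/closed/half-open agree). Write I = (I cap Q) u (I \ Q). The rationals in I are countable, so m*(I cap Q) = 0 (cover each rational by intervals whose total length is arbitrarily small). By countable subadditivity m*(I) <= m*(I cap Q) + m*(I \ Q), hence m*(I \ Q) >= m(I) = 8/5. The reverse inequality m*(I \ Q) <= m*(I) = 8/5 is trivial since (I \ Q) is a subset of I. Therefore m*(I \ Q) = 8/5.

8/5


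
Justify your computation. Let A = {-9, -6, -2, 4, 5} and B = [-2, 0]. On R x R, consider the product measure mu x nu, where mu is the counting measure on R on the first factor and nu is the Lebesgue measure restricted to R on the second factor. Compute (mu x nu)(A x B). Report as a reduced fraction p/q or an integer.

For a measurable rectangle A x B, the product measure satisfies
  (mu x nu)(A x B) = mu(A) * nu(B).
  mu(A) = 5.
  nu(B) = 2.
  (mu x nu)(A x B) = 5 * 2 = 10.

10


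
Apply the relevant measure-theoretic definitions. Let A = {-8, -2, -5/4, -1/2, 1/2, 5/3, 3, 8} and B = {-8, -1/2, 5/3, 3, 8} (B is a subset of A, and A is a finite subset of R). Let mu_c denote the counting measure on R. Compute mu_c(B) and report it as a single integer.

Counting measure assigns mu_c(E) = |E| (number of elements) when E is finite.
B has 5 element(s), so mu_c(B) = 5.

5


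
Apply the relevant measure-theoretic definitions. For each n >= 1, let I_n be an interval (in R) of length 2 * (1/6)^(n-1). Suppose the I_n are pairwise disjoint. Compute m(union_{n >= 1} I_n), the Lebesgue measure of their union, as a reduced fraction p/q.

By countable additivity of the Lebesgue measure on pairwise disjoint measurable sets,
  m(union_{n >= 1} I_n) = sum_{n >= 1} m(I_n) = sum_{n >= 1} a * r^(n-1),
  with a = 2 and r = 1/6.
Since 0 < r = 1/6 < 1, the geometric series converges:
  sum_{n >= 1} a * r^(n-1) = a / (1 - r).
  = 2 / (1 - 1/6)
  = 2 / (5/6)
  = 12/5.

12/5


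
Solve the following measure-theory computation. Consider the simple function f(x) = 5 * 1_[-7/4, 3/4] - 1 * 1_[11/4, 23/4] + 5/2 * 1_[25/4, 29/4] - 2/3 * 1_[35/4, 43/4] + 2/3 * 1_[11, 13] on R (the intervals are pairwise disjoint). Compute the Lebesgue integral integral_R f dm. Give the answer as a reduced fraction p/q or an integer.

For a simple function f = sum_i c_i * 1_{A_i} with disjoint A_i,
  integral f dm = sum_i c_i * m(A_i).
Lengths of the A_i:
  m(A_1) = 3/4 - (-7/4) = 5/2.
  m(A_2) = 23/4 - 11/4 = 3.
  m(A_3) = 29/4 - 25/4 = 1.
  m(A_4) = 43/4 - 35/4 = 2.
  m(A_5) = 13 - 11 = 2.
Contributions c_i * m(A_i):
  (5) * (5/2) = 25/2.
  (-1) * (3) = -3.
  (5/2) * (1) = 5/2.
  (-2/3) * (2) = -4/3.
  (2/3) * (2) = 4/3.
Total: 25/2 - 3 + 5/2 - 4/3 + 4/3 = 12.

12


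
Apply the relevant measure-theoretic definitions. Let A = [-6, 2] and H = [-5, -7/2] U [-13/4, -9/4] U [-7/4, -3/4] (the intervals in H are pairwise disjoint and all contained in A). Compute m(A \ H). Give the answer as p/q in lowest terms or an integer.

The ambient interval has length m(A) = 2 - (-6) = 8.
Since the holes are disjoint and sit inside A, by finite additivity
  m(H) = sum_i (b_i - a_i), and m(A \ H) = m(A) - m(H).
Computing the hole measures:
  m(H_1) = -7/2 - (-5) = 3/2.
  m(H_2) = -9/4 - (-13/4) = 1.
  m(H_3) = -3/4 - (-7/4) = 1.
Summed: m(H) = 3/2 + 1 + 1 = 7/2.
So m(A \ H) = 8 - 7/2 = 9/2.

9/2


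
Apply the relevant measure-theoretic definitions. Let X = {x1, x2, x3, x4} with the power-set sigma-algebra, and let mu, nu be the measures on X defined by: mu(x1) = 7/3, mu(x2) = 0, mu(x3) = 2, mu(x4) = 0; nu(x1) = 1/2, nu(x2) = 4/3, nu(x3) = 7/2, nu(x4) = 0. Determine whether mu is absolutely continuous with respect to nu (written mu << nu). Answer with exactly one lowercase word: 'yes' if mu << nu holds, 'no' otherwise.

mu << nu means: every nu-null measurable set is also mu-null; equivalently, for every atom x, if nu({x}) = 0 then mu({x}) = 0.
Checking each atom:
  x1: nu = 1/2 > 0 -> no constraint.
  x2: nu = 4/3 > 0 -> no constraint.
  x3: nu = 7/2 > 0 -> no constraint.
  x4: nu = 0, mu = 0 -> consistent with mu << nu.
No atom violates the condition. Therefore mu << nu.

yes


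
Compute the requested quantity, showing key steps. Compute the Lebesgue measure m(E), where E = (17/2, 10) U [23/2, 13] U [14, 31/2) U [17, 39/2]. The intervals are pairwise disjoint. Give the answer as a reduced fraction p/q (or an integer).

For pairwise disjoint intervals, m(union_i I_i) = sum_i m(I_i),
and m is invariant under swapping open/closed endpoints (single points have measure 0).
So m(E) = sum_i (b_i - a_i).
  I_1 has length 10 - 17/2 = 3/2.
  I_2 has length 13 - 23/2 = 3/2.
  I_3 has length 31/2 - 14 = 3/2.
  I_4 has length 39/2 - 17 = 5/2.
Summing:
  m(E) = 3/2 + 3/2 + 3/2 + 5/2 = 7.

7


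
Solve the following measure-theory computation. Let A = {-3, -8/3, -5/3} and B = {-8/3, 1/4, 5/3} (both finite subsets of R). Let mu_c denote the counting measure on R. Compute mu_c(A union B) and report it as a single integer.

Counting measure on a finite set equals cardinality. By inclusion-exclusion, |A union B| = |A| + |B| - |A cap B|.
|A| = 3, |B| = 3, |A cap B| = 1.
So mu_c(A union B) = 3 + 3 - 1 = 5.

5


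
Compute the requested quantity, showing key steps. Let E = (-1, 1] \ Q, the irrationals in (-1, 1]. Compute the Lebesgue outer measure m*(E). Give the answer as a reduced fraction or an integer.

The interval I = (-1, 1] has m(I) = 1 - (-1) = 2 (endpoints are measure-zero, so open/closed/half-open agree). Write I = (I cap Q) u (I \ Q). The rationals in I are countable, so m*(I cap Q) = 0 (cover each rational by intervals whose total length is arbitrarily small). By countable subadditivity m*(I) <= m*(I cap Q) + m*(I \ Q), hence m*(I \ Q) >= m(I) = 2. The reverse inequality m*(I \ Q) <= m*(I) = 2 is trivial since (I \ Q) is a subset of I. Therefore m*(I \ Q) = 2.

2


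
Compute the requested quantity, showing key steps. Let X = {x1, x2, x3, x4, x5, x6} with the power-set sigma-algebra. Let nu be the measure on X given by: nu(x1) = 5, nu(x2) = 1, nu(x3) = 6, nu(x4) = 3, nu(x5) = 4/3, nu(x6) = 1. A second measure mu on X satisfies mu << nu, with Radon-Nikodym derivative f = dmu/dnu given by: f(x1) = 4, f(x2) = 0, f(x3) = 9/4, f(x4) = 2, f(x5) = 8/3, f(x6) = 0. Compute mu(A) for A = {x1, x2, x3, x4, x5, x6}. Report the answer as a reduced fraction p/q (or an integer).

By the defining property of the Radon-Nikodym derivative, for every measurable set A,
  mu(A) = integral_A f dnu.
Since nu is a discrete measure concentrated on the atoms of X, the integral over A reduces to the sum
  mu(A) = sum_{x in A} f(x) * nu({x}).
Computing each term:
  x1: f(x1) * nu(x1) = 4 * 5 = 20.
  x2: f(x2) * nu(x2) = 0 * 1 = 0.
  x3: f(x3) * nu(x3) = 9/4 * 6 = 27/2.
  x4: f(x4) * nu(x4) = 2 * 3 = 6.
  x5: f(x5) * nu(x5) = 8/3 * 4/3 = 32/9.
  x6: f(x6) * nu(x6) = 0 * 1 = 0.
Summing: mu(A) = 20 + 0 + 27/2 + 6 + 32/9 + 0 = 775/18.

775/18


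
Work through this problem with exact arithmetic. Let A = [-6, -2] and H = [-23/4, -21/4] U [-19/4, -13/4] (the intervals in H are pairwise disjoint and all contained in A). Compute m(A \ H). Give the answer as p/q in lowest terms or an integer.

The ambient interval has length m(A) = -2 - (-6) = 4.
Since the holes are disjoint and sit inside A, by finite additivity
  m(H) = sum_i (b_i - a_i), and m(A \ H) = m(A) - m(H).
Computing the hole measures:
  m(H_1) = -21/4 - (-23/4) = 1/2.
  m(H_2) = -13/4 - (-19/4) = 3/2.
Summed: m(H) = 1/2 + 3/2 = 2.
So m(A \ H) = 4 - 2 = 2.

2


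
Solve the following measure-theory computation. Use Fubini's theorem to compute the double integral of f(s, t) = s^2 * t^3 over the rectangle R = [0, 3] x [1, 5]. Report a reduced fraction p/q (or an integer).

f(s, t) is a tensor product of a function of s and a function of t, and both factors are bounded continuous (hence Lebesgue integrable) on the rectangle, so Fubini's theorem applies:
  integral_R f d(m x m) = (integral_a1^b1 s^2 ds) * (integral_a2^b2 t^3 dt).
Inner integral in s: integral_{0}^{3} s^2 ds = (3^3 - 0^3)/3
  = 9.
Inner integral in t: integral_{1}^{5} t^3 dt = (5^4 - 1^4)/4
  = 156.
Product: (9) * (156) = 1404.

1404


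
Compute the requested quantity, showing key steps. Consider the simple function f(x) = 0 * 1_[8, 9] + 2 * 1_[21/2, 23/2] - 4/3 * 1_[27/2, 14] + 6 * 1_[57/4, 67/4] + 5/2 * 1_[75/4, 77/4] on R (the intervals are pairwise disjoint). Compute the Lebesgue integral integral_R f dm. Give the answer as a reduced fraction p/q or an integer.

For a simple function f = sum_i c_i * 1_{A_i} with disjoint A_i,
  integral f dm = sum_i c_i * m(A_i).
Lengths of the A_i:
  m(A_1) = 9 - 8 = 1.
  m(A_2) = 23/2 - 21/2 = 1.
  m(A_3) = 14 - 27/2 = 1/2.
  m(A_4) = 67/4 - 57/4 = 5/2.
  m(A_5) = 77/4 - 75/4 = 1/2.
Contributions c_i * m(A_i):
  (0) * (1) = 0.
  (2) * (1) = 2.
  (-4/3) * (1/2) = -2/3.
  (6) * (5/2) = 15.
  (5/2) * (1/2) = 5/4.
Total: 0 + 2 - 2/3 + 15 + 5/4 = 211/12.

211/12


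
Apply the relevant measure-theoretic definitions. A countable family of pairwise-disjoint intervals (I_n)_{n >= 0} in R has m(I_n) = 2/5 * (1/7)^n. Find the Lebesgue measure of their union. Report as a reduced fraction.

By countable additivity of the Lebesgue measure on pairwise disjoint measurable sets,
  m(union_{n >= 0} I_n) = sum_{n >= 0} m(I_n) = sum_{n >= 0} a * r^n,
  with a = 2/5 and r = 1/7.
Since 0 < r = 1/7 < 1, the geometric series converges:
  sum_{n >= 0} a * r^n = a / (1 - r).
  = 2/5 / (1 - 1/7)
  = 2/5 / (6/7)
  = 7/15.

7/15


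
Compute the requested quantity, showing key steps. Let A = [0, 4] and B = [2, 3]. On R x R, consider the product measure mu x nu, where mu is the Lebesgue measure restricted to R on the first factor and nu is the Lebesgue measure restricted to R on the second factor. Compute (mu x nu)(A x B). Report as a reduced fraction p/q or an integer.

For a measurable rectangle A x B, the product measure satisfies
  (mu x nu)(A x B) = mu(A) * nu(B).
  mu(A) = 4.
  nu(B) = 1.
  (mu x nu)(A x B) = 4 * 1 = 4.

4


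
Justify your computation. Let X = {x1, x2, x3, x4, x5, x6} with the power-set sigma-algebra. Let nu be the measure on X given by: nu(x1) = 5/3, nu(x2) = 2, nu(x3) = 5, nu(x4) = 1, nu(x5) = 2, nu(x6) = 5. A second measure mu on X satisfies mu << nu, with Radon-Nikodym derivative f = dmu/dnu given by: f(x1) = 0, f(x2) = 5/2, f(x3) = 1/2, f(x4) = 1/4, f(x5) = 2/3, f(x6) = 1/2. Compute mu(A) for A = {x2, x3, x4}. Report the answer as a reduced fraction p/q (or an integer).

By the defining property of the Radon-Nikodym derivative, for every measurable set A,
  mu(A) = integral_A f dnu.
Since nu is a discrete measure concentrated on the atoms of X, the integral over A reduces to the sum
  mu(A) = sum_{x in A} f(x) * nu({x}).
Computing each term:
  x2: f(x2) * nu(x2) = 5/2 * 2 = 5.
  x3: f(x3) * nu(x3) = 1/2 * 5 = 5/2.
  x4: f(x4) * nu(x4) = 1/4 * 1 = 1/4.
Summing: mu(A) = 5 + 5/2 + 1/4 = 31/4.

31/4


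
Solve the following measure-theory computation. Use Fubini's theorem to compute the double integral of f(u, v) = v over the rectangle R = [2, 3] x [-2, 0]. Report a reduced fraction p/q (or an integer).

f(u, v) is a tensor product of a function of u and a function of v, and both factors are bounded continuous (hence Lebesgue integrable) on the rectangle, so Fubini's theorem applies:
  integral_R f d(m x m) = (integral_a1^b1 1 du) * (integral_a2^b2 v dv).
Inner integral in u: integral_{2}^{3} 1 du = (3^1 - 2^1)/1
  = 1.
Inner integral in v: integral_{-2}^{0} v dv = (0^2 - (-2)^2)/2
  = -2.
Product: (1) * (-2) = -2.

-2


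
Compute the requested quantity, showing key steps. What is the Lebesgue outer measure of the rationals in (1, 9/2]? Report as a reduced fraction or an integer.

E = Q cap (1, 9/2] is a subset of Q, which is countable. Enumerate Q = {q_1, q_2, ...}; for any eps > 0, cover q_k by the open interval (q_k - eps/2^(k+1), q_k + eps/2^(k+1)), of length eps/2^k. The total cover length is sum_{k>=1} eps/2^k = eps. Hence m*(E) <= m*(Q) <= eps for every eps > 0, and since outer measure is non-negative, m*(E) = 0.

0


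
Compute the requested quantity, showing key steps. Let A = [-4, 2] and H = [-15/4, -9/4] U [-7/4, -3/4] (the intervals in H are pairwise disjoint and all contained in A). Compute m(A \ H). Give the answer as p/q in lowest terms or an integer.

The ambient interval has length m(A) = 2 - (-4) = 6.
Since the holes are disjoint and sit inside A, by finite additivity
  m(H) = sum_i (b_i - a_i), and m(A \ H) = m(A) - m(H).
Computing the hole measures:
  m(H_1) = -9/4 - (-15/4) = 3/2.
  m(H_2) = -3/4 - (-7/4) = 1.
Summed: m(H) = 3/2 + 1 = 5/2.
So m(A \ H) = 6 - 5/2 = 7/2.

7/2


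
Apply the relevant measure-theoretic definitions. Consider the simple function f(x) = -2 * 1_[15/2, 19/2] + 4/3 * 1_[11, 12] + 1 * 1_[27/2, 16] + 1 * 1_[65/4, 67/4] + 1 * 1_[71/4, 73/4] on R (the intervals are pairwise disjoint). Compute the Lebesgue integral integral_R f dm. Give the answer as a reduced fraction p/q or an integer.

For a simple function f = sum_i c_i * 1_{A_i} with disjoint A_i,
  integral f dm = sum_i c_i * m(A_i).
Lengths of the A_i:
  m(A_1) = 19/2 - 15/2 = 2.
  m(A_2) = 12 - 11 = 1.
  m(A_3) = 16 - 27/2 = 5/2.
  m(A_4) = 67/4 - 65/4 = 1/2.
  m(A_5) = 73/4 - 71/4 = 1/2.
Contributions c_i * m(A_i):
  (-2) * (2) = -4.
  (4/3) * (1) = 4/3.
  (1) * (5/2) = 5/2.
  (1) * (1/2) = 1/2.
  (1) * (1/2) = 1/2.
Total: -4 + 4/3 + 5/2 + 1/2 + 1/2 = 5/6.

5/6


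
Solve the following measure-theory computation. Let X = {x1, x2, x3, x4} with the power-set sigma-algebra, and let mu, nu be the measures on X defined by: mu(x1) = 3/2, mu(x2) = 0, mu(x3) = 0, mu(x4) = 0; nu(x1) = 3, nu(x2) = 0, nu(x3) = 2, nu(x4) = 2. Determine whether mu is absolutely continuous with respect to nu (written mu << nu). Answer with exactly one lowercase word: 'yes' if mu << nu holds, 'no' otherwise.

mu << nu means: every nu-null measurable set is also mu-null; equivalently, for every atom x, if nu({x}) = 0 then mu({x}) = 0.
Checking each atom:
  x1: nu = 3 > 0 -> no constraint.
  x2: nu = 0, mu = 0 -> consistent with mu << nu.
  x3: nu = 2 > 0 -> no constraint.
  x4: nu = 2 > 0 -> no constraint.
No atom violates the condition. Therefore mu << nu.

yes


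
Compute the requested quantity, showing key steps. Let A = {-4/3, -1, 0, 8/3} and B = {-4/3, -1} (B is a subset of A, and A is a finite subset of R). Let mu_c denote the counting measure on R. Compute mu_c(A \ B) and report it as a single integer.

Counting measure assigns mu_c(E) = |E| (number of elements) when E is finite. For B subset A, A \ B is the set of elements of A not in B, so |A \ B| = |A| - |B|.
|A| = 4, |B| = 2, so mu_c(A \ B) = 4 - 2 = 2.

2


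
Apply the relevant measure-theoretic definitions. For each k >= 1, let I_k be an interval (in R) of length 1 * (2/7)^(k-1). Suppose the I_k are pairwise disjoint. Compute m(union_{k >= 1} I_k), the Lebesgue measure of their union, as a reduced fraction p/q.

By countable additivity of the Lebesgue measure on pairwise disjoint measurable sets,
  m(union_{k >= 1} I_k) = sum_{k >= 1} m(I_k) = sum_{k >= 1} a * r^(k-1),
  with a = 1 and r = 2/7.
Since 0 < r = 2/7 < 1, the geometric series converges:
  sum_{k >= 1} a * r^(k-1) = a / (1 - r).
  = 1 / (1 - 2/7)
  = 1 / (5/7)
  = 7/5.

7/5


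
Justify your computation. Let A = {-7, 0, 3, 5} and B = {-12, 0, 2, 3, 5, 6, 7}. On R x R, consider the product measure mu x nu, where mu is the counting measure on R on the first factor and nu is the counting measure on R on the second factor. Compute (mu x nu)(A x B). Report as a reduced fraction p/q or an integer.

For a measurable rectangle A x B, the product measure satisfies
  (mu x nu)(A x B) = mu(A) * nu(B).
  mu(A) = 4.
  nu(B) = 7.
  (mu x nu)(A x B) = 4 * 7 = 28.

28


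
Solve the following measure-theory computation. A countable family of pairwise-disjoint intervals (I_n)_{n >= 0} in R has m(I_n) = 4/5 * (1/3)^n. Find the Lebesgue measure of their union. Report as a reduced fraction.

By countable additivity of the Lebesgue measure on pairwise disjoint measurable sets,
  m(union_{n >= 0} I_n) = sum_{n >= 0} m(I_n) = sum_{n >= 0} a * r^n,
  with a = 4/5 and r = 1/3.
Since 0 < r = 1/3 < 1, the geometric series converges:
  sum_{n >= 0} a * r^n = a / (1 - r).
  = 4/5 / (1 - 1/3)
  = 4/5 / (2/3)
  = 6/5.

6/5


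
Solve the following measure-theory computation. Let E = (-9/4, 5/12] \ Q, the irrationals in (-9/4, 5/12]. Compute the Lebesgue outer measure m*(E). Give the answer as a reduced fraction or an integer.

The interval I = (-9/4, 5/12] has m(I) = 5/12 - (-9/4) = 8/3 (endpoints are measure-zero, so open/closed/half-open agree). Write I = (I cap Q) u (I \ Q). The rationals in I are countable, so m*(I cap Q) = 0 (cover each rational by intervals whose total length is arbitrarily small). By countable subadditivity m*(I) <= m*(I cap Q) + m*(I \ Q), hence m*(I \ Q) >= m(I) = 8/3. The reverse inequality m*(I \ Q) <= m*(I) = 8/3 is trivial since (I \ Q) is a subset of I. Therefore m*(I \ Q) = 8/3.

8/3


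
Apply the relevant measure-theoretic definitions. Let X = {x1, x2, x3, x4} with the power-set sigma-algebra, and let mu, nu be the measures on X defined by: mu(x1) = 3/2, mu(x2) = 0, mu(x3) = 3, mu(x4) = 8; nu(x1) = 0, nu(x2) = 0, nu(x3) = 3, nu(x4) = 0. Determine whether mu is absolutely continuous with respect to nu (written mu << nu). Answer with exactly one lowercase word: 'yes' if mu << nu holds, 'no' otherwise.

mu << nu means: every nu-null measurable set is also mu-null; equivalently, for every atom x, if nu({x}) = 0 then mu({x}) = 0.
Checking each atom:
  x1: nu = 0, mu = 3/2 > 0 -> violates mu << nu.
  x2: nu = 0, mu = 0 -> consistent with mu << nu.
  x3: nu = 3 > 0 -> no constraint.
  x4: nu = 0, mu = 8 > 0 -> violates mu << nu.
The atom(s) x1, x4 violate the condition (nu = 0 but mu > 0). Therefore mu is NOT absolutely continuous w.r.t. nu.

no


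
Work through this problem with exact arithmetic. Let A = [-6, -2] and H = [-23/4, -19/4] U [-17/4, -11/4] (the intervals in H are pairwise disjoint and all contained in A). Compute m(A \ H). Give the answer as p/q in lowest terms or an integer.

The ambient interval has length m(A) = -2 - (-6) = 4.
Since the holes are disjoint and sit inside A, by finite additivity
  m(H) = sum_i (b_i - a_i), and m(A \ H) = m(A) - m(H).
Computing the hole measures:
  m(H_1) = -19/4 - (-23/4) = 1.
  m(H_2) = -11/4 - (-17/4) = 3/2.
Summed: m(H) = 1 + 3/2 = 5/2.
So m(A \ H) = 4 - 5/2 = 3/2.

3/2


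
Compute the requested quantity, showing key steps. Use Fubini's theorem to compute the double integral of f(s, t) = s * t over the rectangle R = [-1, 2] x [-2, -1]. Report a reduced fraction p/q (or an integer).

f(s, t) is a tensor product of a function of s and a function of t, and both factors are bounded continuous (hence Lebesgue integrable) on the rectangle, so Fubini's theorem applies:
  integral_R f d(m x m) = (integral_a1^b1 s ds) * (integral_a2^b2 t dt).
Inner integral in s: integral_{-1}^{2} s ds = (2^2 - (-1)^2)/2
  = 3/2.
Inner integral in t: integral_{-2}^{-1} t dt = ((-1)^2 - (-2)^2)/2
  = -3/2.
Product: (3/2) * (-3/2) = -9/4.

-9/4


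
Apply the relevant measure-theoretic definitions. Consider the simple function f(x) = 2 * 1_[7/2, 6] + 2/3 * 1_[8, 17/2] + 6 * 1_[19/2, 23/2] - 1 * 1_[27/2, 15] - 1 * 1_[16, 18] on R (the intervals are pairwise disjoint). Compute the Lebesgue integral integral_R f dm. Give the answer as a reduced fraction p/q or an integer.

For a simple function f = sum_i c_i * 1_{A_i} with disjoint A_i,
  integral f dm = sum_i c_i * m(A_i).
Lengths of the A_i:
  m(A_1) = 6 - 7/2 = 5/2.
  m(A_2) = 17/2 - 8 = 1/2.
  m(A_3) = 23/2 - 19/2 = 2.
  m(A_4) = 15 - 27/2 = 3/2.
  m(A_5) = 18 - 16 = 2.
Contributions c_i * m(A_i):
  (2) * (5/2) = 5.
  (2/3) * (1/2) = 1/3.
  (6) * (2) = 12.
  (-1) * (3/2) = -3/2.
  (-1) * (2) = -2.
Total: 5 + 1/3 + 12 - 3/2 - 2 = 83/6.

83/6


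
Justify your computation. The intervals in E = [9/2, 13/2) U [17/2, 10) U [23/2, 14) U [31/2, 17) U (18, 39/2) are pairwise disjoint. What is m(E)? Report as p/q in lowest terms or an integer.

For pairwise disjoint intervals, m(union_i I_i) = sum_i m(I_i),
and m is invariant under swapping open/closed endpoints (single points have measure 0).
So m(E) = sum_i (b_i - a_i).
  I_1 has length 13/2 - 9/2 = 2.
  I_2 has length 10 - 17/2 = 3/2.
  I_3 has length 14 - 23/2 = 5/2.
  I_4 has length 17 - 31/2 = 3/2.
  I_5 has length 39/2 - 18 = 3/2.
Summing:
  m(E) = 2 + 3/2 + 5/2 + 3/2 + 3/2 = 9.

9


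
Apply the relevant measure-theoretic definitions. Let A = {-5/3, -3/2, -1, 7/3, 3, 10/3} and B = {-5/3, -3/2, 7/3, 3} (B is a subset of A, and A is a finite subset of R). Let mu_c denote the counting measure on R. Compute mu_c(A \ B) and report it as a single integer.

Counting measure assigns mu_c(E) = |E| (number of elements) when E is finite. For B subset A, A \ B is the set of elements of A not in B, so |A \ B| = |A| - |B|.
|A| = 6, |B| = 4, so mu_c(A \ B) = 6 - 4 = 2.

2


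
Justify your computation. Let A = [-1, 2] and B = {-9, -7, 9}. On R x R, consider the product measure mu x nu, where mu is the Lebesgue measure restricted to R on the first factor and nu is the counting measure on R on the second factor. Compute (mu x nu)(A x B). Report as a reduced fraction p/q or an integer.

For a measurable rectangle A x B, the product measure satisfies
  (mu x nu)(A x B) = mu(A) * nu(B).
  mu(A) = 3.
  nu(B) = 3.
  (mu x nu)(A x B) = 3 * 3 = 9.

9


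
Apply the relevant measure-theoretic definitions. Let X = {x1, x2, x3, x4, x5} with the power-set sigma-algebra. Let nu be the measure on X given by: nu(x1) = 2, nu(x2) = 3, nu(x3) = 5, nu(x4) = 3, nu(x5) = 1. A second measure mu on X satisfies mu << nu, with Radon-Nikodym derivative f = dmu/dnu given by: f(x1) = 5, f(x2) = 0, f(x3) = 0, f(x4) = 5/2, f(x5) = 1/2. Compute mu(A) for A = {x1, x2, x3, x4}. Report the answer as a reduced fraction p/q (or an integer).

By the defining property of the Radon-Nikodym derivative, for every measurable set A,
  mu(A) = integral_A f dnu.
Since nu is a discrete measure concentrated on the atoms of X, the integral over A reduces to the sum
  mu(A) = sum_{x in A} f(x) * nu({x}).
Computing each term:
  x1: f(x1) * nu(x1) = 5 * 2 = 10.
  x2: f(x2) * nu(x2) = 0 * 3 = 0.
  x3: f(x3) * nu(x3) = 0 * 5 = 0.
  x4: f(x4) * nu(x4) = 5/2 * 3 = 15/2.
Summing: mu(A) = 10 + 0 + 0 + 15/2 = 35/2.

35/2


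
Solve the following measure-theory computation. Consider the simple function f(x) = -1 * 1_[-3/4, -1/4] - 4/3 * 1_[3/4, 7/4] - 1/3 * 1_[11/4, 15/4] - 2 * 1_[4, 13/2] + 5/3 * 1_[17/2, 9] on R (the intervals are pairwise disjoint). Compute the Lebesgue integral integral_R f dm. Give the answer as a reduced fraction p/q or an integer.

For a simple function f = sum_i c_i * 1_{A_i} with disjoint A_i,
  integral f dm = sum_i c_i * m(A_i).
Lengths of the A_i:
  m(A_1) = -1/4 - (-3/4) = 1/2.
  m(A_2) = 7/4 - 3/4 = 1.
  m(A_3) = 15/4 - 11/4 = 1.
  m(A_4) = 13/2 - 4 = 5/2.
  m(A_5) = 9 - 17/2 = 1/2.
Contributions c_i * m(A_i):
  (-1) * (1/2) = -1/2.
  (-4/3) * (1) = -4/3.
  (-1/3) * (1) = -1/3.
  (-2) * (5/2) = -5.
  (5/3) * (1/2) = 5/6.
Total: -1/2 - 4/3 - 1/3 - 5 + 5/6 = -19/3.

-19/3


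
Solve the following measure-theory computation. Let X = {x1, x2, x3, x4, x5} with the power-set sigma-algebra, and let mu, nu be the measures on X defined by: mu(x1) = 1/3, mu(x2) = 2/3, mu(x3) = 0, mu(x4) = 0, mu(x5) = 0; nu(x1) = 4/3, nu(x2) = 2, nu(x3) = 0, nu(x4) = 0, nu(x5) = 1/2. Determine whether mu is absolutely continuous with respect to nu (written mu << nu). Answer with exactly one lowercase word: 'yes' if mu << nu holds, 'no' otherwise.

mu << nu means: every nu-null measurable set is also mu-null; equivalently, for every atom x, if nu({x}) = 0 then mu({x}) = 0.
Checking each atom:
  x1: nu = 4/3 > 0 -> no constraint.
  x2: nu = 2 > 0 -> no constraint.
  x3: nu = 0, mu = 0 -> consistent with mu << nu.
  x4: nu = 0, mu = 0 -> consistent with mu << nu.
  x5: nu = 1/2 > 0 -> no constraint.
No atom violates the condition. Therefore mu << nu.

yes


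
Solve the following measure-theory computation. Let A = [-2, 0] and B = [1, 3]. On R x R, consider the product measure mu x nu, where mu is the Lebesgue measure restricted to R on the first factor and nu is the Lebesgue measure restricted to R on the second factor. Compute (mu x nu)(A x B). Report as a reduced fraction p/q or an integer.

For a measurable rectangle A x B, the product measure satisfies
  (mu x nu)(A x B) = mu(A) * nu(B).
  mu(A) = 2.
  nu(B) = 2.
  (mu x nu)(A x B) = 2 * 2 = 4.

4


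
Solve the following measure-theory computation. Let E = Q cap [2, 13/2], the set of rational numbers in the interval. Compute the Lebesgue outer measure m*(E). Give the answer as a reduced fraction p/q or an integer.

Q cap [2, 13/2] is countable; list its elements as q_1, q_2, ... . Fix eps > 0 and cover the k-th point by an interval of length eps * 2^(-k). The cover has total length eps * sum_{k>=1} 2^(-k) = eps, so by definition of outer measure m*(Q cap [2, 13/2]) <= eps. Since eps was arbitrary and m* >= 0, the outer measure is 0.

0


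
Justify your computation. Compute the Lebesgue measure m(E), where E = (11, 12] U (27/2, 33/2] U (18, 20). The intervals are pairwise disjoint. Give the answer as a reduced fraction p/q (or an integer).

For pairwise disjoint intervals, m(union_i I_i) = sum_i m(I_i),
and m is invariant under swapping open/closed endpoints (single points have measure 0).
So m(E) = sum_i (b_i - a_i).
  I_1 has length 12 - 11 = 1.
  I_2 has length 33/2 - 27/2 = 3.
  I_3 has length 20 - 18 = 2.
Summing:
  m(E) = 1 + 3 + 2 = 6.

6


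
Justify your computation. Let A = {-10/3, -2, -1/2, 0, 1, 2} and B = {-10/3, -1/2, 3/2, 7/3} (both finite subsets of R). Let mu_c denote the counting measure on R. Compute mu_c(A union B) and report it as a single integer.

Counting measure on a finite set equals cardinality. By inclusion-exclusion, |A union B| = |A| + |B| - |A cap B|.
|A| = 6, |B| = 4, |A cap B| = 2.
So mu_c(A union B) = 6 + 4 - 2 = 8.

8


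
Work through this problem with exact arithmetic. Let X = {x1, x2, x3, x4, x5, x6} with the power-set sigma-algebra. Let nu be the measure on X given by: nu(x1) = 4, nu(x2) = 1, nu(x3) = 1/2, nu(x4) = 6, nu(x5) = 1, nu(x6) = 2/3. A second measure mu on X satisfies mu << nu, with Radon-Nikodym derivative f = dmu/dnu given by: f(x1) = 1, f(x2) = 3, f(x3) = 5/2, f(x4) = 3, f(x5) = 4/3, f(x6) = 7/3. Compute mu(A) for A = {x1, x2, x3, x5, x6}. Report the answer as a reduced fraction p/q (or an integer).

By the defining property of the Radon-Nikodym derivative, for every measurable set A,
  mu(A) = integral_A f dnu.
Since nu is a discrete measure concentrated on the atoms of X, the integral over A reduces to the sum
  mu(A) = sum_{x in A} f(x) * nu({x}).
Computing each term:
  x1: f(x1) * nu(x1) = 1 * 4 = 4.
  x2: f(x2) * nu(x2) = 3 * 1 = 3.
  x3: f(x3) * nu(x3) = 5/2 * 1/2 = 5/4.
  x5: f(x5) * nu(x5) = 4/3 * 1 = 4/3.
  x6: f(x6) * nu(x6) = 7/3 * 2/3 = 14/9.
Summing: mu(A) = 4 + 3 + 5/4 + 4/3 + 14/9 = 401/36.

401/36


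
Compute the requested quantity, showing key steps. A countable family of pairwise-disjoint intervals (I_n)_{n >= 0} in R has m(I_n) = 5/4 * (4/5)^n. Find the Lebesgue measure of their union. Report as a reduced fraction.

By countable additivity of the Lebesgue measure on pairwise disjoint measurable sets,
  m(union_{n >= 0} I_n) = sum_{n >= 0} m(I_n) = sum_{n >= 0} a * r^n,
  with a = 5/4 and r = 4/5.
Since 0 < r = 4/5 < 1, the geometric series converges:
  sum_{n >= 0} a * r^n = a / (1 - r).
  = 5/4 / (1 - 4/5)
  = 5/4 / (1/5)
  = 25/4.

25/4


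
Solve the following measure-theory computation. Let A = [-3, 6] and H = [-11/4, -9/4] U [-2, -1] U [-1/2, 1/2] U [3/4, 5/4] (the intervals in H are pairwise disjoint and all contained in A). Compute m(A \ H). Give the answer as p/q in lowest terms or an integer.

The ambient interval has length m(A) = 6 - (-3) = 9.
Since the holes are disjoint and sit inside A, by finite additivity
  m(H) = sum_i (b_i - a_i), and m(A \ H) = m(A) - m(H).
Computing the hole measures:
  m(H_1) = -9/4 - (-11/4) = 1/2.
  m(H_2) = -1 - (-2) = 1.
  m(H_3) = 1/2 - (-1/2) = 1.
  m(H_4) = 5/4 - 3/4 = 1/2.
Summed: m(H) = 1/2 + 1 + 1 + 1/2 = 3.
So m(A \ H) = 9 - 3 = 6.

6
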